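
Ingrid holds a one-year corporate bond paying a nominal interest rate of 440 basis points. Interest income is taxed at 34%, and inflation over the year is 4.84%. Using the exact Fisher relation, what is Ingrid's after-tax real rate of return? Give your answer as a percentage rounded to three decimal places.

After-tax nominal return = 4.4% × (1 − 0.34) = 2.9040%.
1 + r = 1.02904 / 1.04840 = 0.981534
After-tax real rate = 0.981534 − 1 → -1.847%.

-1.847%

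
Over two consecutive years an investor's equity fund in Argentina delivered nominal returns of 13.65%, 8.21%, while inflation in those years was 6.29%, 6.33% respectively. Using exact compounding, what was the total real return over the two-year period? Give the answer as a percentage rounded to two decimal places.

Nominal growth factor = 1.1365 × 1.0821 = 1.2298067
Price-level growth factor = 1.0629 × 1.0633 = 1.1301816
Real growth factor = 1.2298067 / 1.1301816 = 1.0881496
Total real return = 1.0881496 − 1 → 8.81%.

8.81%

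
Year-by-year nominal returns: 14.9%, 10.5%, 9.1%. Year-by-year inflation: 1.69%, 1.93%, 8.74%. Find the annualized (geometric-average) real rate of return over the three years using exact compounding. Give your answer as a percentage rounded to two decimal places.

Nominal growth factor = 1.1490 × 1.1050 × 1.0910 = 1.38518270
Price-level growth factor = 1.0169 × 1.0193 × 1.0874 = 1.12711856
Real growth factor = 1.38518270 / 1.12711856 = 1.22895918
Annualized real rate = 1.22895918^(1/3) − 1 = 7.1139% → 7.11%.

7.11%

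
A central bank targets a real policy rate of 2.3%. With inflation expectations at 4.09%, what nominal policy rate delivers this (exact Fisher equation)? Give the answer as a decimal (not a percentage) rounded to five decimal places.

0.06484

(1 + i) = (1 + r)(1 + π) = 1.02300 × 1.04090 = 1.0648407
i = 1.0648407 − 1, so the required nominal rate is 0.06484.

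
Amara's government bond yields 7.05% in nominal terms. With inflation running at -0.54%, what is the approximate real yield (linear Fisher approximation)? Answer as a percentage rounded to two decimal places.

7.59%

r ≈ i − π = 7.05% − (-0.54%) = 7.59%.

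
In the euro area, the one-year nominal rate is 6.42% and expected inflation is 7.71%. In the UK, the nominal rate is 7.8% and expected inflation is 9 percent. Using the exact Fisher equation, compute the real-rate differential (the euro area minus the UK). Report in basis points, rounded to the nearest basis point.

-10 basis points

The euro area: (1 + 0.0642)/(1 + 0.0771) − 1 = -1.1977%
The UK: (1 + 0.0780)/(1 + 0.0900) − 1 = -1.1009%
Differential = -1.1977% − (-1.1009%) = -0.0967% → -10 basis points.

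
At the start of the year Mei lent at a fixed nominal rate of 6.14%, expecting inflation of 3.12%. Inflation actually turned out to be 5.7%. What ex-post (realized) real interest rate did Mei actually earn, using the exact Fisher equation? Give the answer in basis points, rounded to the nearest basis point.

Ex-post: (1 + 0.0614)/(1 + 0.0570) − 1 = 0.4163%
So the realized real rate is 42 basis points.

42 basis points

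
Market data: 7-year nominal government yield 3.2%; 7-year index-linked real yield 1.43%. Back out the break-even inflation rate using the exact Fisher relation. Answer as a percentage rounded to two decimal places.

1.75%

(1 + π) = (1 + i)/(1 + r) = 1.03200 / 1.01430 = 1.0174505
Break-even inflation = 1.0174505 − 1 → 1.75%.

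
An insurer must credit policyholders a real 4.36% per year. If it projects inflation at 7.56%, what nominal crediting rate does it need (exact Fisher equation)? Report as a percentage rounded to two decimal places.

(1 + i) = (1 + r)(1 + π) = 1.04360 × 1.07560 = 1.12249616
i = 1.12249616 − 1, so the required nominal rate is 12.25%.

12.25%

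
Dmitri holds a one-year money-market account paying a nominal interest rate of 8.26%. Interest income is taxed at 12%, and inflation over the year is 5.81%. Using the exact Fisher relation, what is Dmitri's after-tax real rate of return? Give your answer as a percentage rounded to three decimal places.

1.379%

After-tax nominal return = 8.26% × (1 − 0.12) = 7.2688%.
1 + r = 1.072688 / 1.05810 = 1.013787
After-tax real rate = 1.013787 − 1 → 1.379%.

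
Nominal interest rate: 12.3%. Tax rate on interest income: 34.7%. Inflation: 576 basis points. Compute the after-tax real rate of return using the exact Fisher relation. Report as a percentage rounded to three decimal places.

2.148%

After-tax nominal return = 12.3% × (1 − 0.347) = 8.0319%.
1 + r = 1.080319 / 1.05760 = 1.021482
After-tax real rate = 1.021482 − 1 → 2.148%.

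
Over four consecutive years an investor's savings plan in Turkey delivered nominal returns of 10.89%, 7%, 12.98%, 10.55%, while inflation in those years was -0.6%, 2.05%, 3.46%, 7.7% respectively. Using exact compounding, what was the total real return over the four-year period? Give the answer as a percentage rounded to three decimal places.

31.114%

Nominal growth factor = 1.1089 × 1.0700 × 1.1298 × 1.1055 = 1.481960
Price-level growth factor = 0.9940 × 1.0205 × 1.0346 × 1.0770 = 1.130284
Real growth factor = 1.481960 / 1.130284 = 1.311140
Total real return = 1.311140 − 1 → 31.114%.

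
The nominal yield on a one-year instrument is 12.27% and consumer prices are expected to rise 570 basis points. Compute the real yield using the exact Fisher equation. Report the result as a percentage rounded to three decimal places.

6.216%

By the Fisher identity, 1 + r = (1 + i)/(1 + π).
1 + r = 1.12270 / 1.05700 = 1.062157
r = 1.062157 − 1 = 6.2157%, i.e. 6.216%.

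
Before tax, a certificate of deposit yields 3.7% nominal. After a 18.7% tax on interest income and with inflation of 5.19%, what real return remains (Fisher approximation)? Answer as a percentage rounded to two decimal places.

After-tax nominal return = 3.7% × (1 − 0.187) = 3.0081%.
r ≈ 3.0081% − 5.19% → -2.18%.

-2.18%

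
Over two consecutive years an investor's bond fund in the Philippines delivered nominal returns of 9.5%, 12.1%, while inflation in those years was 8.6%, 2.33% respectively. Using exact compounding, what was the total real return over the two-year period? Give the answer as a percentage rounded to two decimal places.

10.46%

Nominal growth factor = 1.0950 × 1.1210 = 1.227495
Price-level growth factor = 1.0860 × 1.0233 = 1.111304
Real growth factor = 1.227495 / 1.111304 = 1.104554
Total real return = 1.104554 − 1 → 10.46%.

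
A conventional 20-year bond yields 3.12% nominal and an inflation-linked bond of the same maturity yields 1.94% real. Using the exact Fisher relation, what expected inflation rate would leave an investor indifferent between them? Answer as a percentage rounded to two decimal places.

(1 + π) = (1 + i)/(1 + r) = 1.03120 / 1.01940 = 1.011575
Break-even inflation = 1.011575 − 1 → 1.16%.

1.16%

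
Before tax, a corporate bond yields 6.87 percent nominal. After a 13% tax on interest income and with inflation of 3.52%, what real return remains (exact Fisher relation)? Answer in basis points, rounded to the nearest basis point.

237 basis points

After-tax nominal return = 6.87% × (1 − 0.13) = 5.9769%.
1 + r = 1.059769 / 1.03520 = 1.023734
After-tax real rate = 1.023734 − 1 → 237 basis points.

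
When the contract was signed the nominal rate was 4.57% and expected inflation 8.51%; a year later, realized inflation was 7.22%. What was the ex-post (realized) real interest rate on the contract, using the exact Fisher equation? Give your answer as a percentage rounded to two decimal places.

-2.47%

Ex-post: (1 + 0.0457)/(1 + 0.0722) − 1 = -2.4716%
So the realized real rate is -2.47%.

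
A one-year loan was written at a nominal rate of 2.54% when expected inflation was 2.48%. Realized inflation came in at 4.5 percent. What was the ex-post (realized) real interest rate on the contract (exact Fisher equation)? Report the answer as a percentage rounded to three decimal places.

Ex-post: (1 + 0.0254)/(1 + 0.0450) − 1 = -1.8756%
So the realized real rate is -1.876%.

-1.876%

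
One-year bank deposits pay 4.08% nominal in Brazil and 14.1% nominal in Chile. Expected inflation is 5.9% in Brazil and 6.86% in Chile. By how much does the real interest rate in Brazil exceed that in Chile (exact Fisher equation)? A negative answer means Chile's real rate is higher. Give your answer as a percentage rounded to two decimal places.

-8.49%

Brazil: (1 + 0.0408)/(1 + 0.0590) − 1 = -1.7186%
Chile: (1 + 0.1410)/(1 + 0.0686) − 1 = 6.7752%
Differential = -1.7186% − 6.7752% = -8.4938% → -8.49%.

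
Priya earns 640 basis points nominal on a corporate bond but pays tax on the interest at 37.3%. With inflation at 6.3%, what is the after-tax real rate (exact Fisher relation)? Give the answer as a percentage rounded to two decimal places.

-2.15%

After-tax nominal return = 6.4% × (1 − 0.373) = 4.0128%.
1 + r = 1.040128 / 1.06300 = 0.978484
After-tax real rate = 0.978484 − 1 → -2.15%.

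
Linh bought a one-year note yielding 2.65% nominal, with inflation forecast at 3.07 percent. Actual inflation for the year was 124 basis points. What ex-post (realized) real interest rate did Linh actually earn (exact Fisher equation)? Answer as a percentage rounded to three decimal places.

Ex-post: (1 + 0.0265)/(1 + 0.0124) − 1 = 1.3927%
So the realized real rate is 1.393%.

1.393%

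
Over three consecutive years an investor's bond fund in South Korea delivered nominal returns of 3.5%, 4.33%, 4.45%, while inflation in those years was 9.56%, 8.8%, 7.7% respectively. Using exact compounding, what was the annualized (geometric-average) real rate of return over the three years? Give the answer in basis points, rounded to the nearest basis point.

-422 basis points

Nominal growth factor = 1.0350 × 1.0433 × 1.0445 = 1.12786729
Price-level growth factor = 1.0956 × 1.0880 × 1.0770 = 1.28379779
Real growth factor = 1.12786729 / 1.28379779 = 0.87853968
Annualized real rate = 0.87853968^(1/3) − 1 = -4.2246% → -422 basis points.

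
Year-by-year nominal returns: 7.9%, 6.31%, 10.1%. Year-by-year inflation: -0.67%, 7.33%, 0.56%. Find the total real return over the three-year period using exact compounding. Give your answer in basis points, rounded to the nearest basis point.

Nominal growth factor = 1.0790 × 1.0631 × 1.1010 = 1.262940
Price-level growth factor = 0.9933 × 1.0733 × 1.0056 = 1.072079
Real growth factor = 1.262940 / 1.072079 = 1.178029
Total real return = 1.178029 − 1 → 1780 basis points.

1780 basis points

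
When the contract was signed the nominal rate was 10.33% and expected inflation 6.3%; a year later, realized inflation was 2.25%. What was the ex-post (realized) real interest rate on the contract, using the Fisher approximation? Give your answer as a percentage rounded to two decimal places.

8.08%

Ex-post: 10.33% − 2.25% = 8.080%
So the realized real rate is 8.08%.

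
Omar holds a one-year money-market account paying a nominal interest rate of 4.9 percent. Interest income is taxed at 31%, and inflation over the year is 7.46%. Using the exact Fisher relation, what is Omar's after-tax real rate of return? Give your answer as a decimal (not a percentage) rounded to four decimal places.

-0.0380

After-tax nominal return = 4.9% × (1 − 0.31) = 3.3810%.
1 + r = 1.03381 / 1.07460 = 0.962042
After-tax real rate = 0.962042 − 1 → -0.0380.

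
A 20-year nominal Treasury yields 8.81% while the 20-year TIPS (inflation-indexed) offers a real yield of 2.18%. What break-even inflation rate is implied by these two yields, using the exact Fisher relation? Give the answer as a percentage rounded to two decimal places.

(1 + π) = (1 + i)/(1 + r) = 1.08810 / 1.02180 = 1.064885
Break-even inflation = 1.064885 − 1 → 6.49%.

6.49%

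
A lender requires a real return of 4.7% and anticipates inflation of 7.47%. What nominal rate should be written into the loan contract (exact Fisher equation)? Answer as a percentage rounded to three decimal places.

(1 + i) = (1 + r)(1 + π) = 1.04700 × 1.07470 = 1.1252109
i = 1.1252109 − 1, so the required nominal rate is 12.521%.

12.521%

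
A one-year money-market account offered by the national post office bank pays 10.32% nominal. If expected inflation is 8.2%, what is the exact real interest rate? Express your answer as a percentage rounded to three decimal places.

By the Fisher relation, 1 + r = (1 + i)/(1 + π).
1 + r = 1.10320 / 1.08200 = 1.019593
r = 1.019593 − 1 = 1.9593%, i.e. 1.959%.

1.959%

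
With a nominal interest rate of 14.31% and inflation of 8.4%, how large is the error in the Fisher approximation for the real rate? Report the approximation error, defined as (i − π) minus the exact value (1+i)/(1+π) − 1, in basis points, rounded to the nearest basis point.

46 basis points

Approximate: r ≈ 14.310% − 8.400% = 5.9100%
Exact: (1 + 0.1431)/(1 + 0.0840) − 1 = 5.4520%
Error = 5.9100% − 5.4520% = 0.4580% → 46 basis points.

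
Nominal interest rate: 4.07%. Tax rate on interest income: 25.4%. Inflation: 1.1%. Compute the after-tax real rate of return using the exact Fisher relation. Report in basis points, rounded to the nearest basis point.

After-tax nominal return = 4.07% × (1 − 0.254) = 3.03622%.
1 + r = 1.0303622 / 1.01100 = 1.019152
After-tax real rate = 1.019152 − 1 → 192 basis points.

192 basis points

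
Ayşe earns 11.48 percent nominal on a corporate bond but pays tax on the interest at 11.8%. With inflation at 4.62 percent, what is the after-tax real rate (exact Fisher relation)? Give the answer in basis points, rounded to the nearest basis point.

After-tax nominal return = 11.48% × (1 − 0.118) = 10.12536%.
1 + r = 1.1012536 / 1.04620 = 1.052622
After-tax real rate = 1.052622 − 1 → 526 basis points.

526 basis points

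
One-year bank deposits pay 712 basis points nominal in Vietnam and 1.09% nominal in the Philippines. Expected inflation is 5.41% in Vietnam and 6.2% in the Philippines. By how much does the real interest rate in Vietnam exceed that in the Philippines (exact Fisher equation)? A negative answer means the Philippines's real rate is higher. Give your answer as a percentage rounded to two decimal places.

Vietnam: (1 + 0.0712)/(1 + 0.0541) − 1 = 1.6222%
The Philippines: (1 + 0.0109)/(1 + 0.0620) − 1 = -4.8117%
Differential = 1.6222% − (-4.8117%) = 6.4339% → 6.43%.

6.43%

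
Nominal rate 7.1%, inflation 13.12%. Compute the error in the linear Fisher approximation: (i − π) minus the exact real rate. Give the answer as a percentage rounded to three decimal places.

-0.698%

Approximate: r ≈ 7.100% − 13.120% = -6.0200%
Exact: (1 + 0.0710)/(1 + 0.1312) − 1 = -5.3218%
Error = -6.0200% − (-5.3218%) = -0.6982% → -0.698%.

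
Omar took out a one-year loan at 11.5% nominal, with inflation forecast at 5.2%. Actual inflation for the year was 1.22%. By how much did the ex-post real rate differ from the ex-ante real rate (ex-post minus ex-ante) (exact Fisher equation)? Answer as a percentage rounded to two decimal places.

4.17%

Ex-ante: (1 + 0.1150)/(1 + 0.0520) − 1 = 5.9886%
Ex-post: (1 + 0.1150)/(1 + 0.0122) − 1 = 10.1561%
Difference (ex-post − ex-ante) = 4.1675% → 4.17%.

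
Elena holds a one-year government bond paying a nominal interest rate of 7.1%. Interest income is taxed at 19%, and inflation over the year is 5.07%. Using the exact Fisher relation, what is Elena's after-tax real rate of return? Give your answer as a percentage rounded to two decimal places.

0.65%

After-tax nominal return = 7.1% × (1 − 0.19) = 5.7510%.
1 + r = 1.05751 / 1.05070 = 1.006481
After-tax real rate = 1.006481 − 1 → 0.65%.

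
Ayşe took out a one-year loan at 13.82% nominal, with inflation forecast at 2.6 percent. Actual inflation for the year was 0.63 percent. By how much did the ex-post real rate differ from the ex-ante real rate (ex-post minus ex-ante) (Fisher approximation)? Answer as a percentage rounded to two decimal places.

1.97%

Ex-ante: 13.82% − 2.6% = 11.220%
Ex-post: 13.82% − 0.63% = 13.190%
Difference (ex-post − ex-ante) = 1.9700% → 1.97%.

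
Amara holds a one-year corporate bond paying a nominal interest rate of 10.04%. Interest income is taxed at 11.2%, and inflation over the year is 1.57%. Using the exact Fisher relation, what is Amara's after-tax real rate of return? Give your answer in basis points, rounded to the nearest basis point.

After-tax nominal return = 10.04% × (1 − 0.112) = 8.91552%.
1 + r = 1.0891552 / 1.01570 = 1.072320
After-tax real rate = 1.072320 − 1 → 723 basis points.

723 basis points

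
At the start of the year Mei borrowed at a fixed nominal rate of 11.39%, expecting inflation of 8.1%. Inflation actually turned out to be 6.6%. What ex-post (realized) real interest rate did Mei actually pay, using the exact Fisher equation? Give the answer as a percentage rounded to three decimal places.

4.493%

Ex-post: (1 + 0.1139)/(1 + 0.0660) − 1 = 4.4934%
So the realized real rate is 4.493%.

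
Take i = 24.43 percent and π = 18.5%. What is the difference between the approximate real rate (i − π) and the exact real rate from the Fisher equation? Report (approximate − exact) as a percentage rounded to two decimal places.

Approximate: r ≈ 24.430% − 18.500% = 5.9300%
Exact: (1 + 0.2443)/(1 + 0.1850) − 1 = 5.0042%
Error = 5.9300% − 5.0042% = 0.9258% → 0.93%.

0.93%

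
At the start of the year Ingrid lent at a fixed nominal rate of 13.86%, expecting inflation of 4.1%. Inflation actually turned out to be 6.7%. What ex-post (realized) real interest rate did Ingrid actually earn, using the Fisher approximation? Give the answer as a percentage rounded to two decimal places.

7.16%

Ex-post: 13.86% − 6.7% = 7.160%
So the realized real rate is 7.16%.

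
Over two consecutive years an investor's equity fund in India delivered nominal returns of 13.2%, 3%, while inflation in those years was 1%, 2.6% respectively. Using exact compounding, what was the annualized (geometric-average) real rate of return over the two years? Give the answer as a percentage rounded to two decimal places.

6.07%

Compound the nominal returns: 1.1320 × 1.0300 = 1.16596000.
Compound inflation: 1.0100 × 1.0260 = 1.03626000.
Deflate: 1.16596000 / 1.03626000 = 1.12516164.
Annualized real rate = 1.12516164^(1/2) − 1 = 6.0736% → 6.07%.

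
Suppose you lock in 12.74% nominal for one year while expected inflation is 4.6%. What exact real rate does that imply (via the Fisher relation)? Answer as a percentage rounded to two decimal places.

7.78%

By the Fisher relation, 1 + r = (1 + i)/(1 + π).
1 + r = 1.12740 / 1.04600 = 1.077820
r = 1.077820 − 1 = 7.7820%, i.e. 7.78%.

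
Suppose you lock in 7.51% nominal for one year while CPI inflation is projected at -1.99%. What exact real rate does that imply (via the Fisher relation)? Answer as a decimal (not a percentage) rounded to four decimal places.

0.0969

By the Fisher relation, 1 + r = (1 + i)/(1 + π).
1 + r = 1.07510 / 0.98010 = 1.096929
r = 1.096929 − 1 = 9.6929%, i.e. 0.0969.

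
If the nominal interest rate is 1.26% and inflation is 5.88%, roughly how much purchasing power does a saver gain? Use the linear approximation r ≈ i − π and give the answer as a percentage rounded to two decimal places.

r ≈ i − π = 1.26% − 5.88% = -4.62%.

-4.62%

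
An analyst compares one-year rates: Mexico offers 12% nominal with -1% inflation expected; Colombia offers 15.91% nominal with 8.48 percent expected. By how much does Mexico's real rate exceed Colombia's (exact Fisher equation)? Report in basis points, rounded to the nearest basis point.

Mexico: (1 + 0.1200)/(1 − 0.0100) − 1 = 13.1313%
Colombia: (1 + 0.1591)/(1 + 0.0848) − 1 = 6.8492%
Differential = 13.1313% − 6.8492% = 6.2821% → 628 basis points.

628 basis points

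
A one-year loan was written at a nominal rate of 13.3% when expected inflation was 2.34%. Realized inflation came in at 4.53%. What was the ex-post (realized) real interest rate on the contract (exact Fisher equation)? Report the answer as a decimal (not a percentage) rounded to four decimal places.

0.0839

Ex-post: (1 + 0.1330)/(1 + 0.0453) − 1 = 8.3899%
So the realized real rate is 0.0839.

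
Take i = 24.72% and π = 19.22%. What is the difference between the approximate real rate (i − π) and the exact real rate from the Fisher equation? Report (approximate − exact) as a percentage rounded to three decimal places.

Approximate: r ≈ 24.720% − 19.220% = 5.5000%
Exact: (1 + 0.2472)/(1 + 0.1922) − 1 = 4.6133%
Error = 5.5000% − 4.6133% = 0.8867% → 0.887%.

0.887%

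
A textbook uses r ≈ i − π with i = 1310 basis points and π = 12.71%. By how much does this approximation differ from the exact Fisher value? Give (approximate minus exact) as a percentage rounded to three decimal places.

0.044%

Approximate: r ≈ 13.100% − 12.710% = 0.3900%
Exact: (1 + 0.1310)/(1 + 0.1271) − 1 = 0.3460%
Error = 0.3900% − 0.3460% = 0.0440% → 0.044%.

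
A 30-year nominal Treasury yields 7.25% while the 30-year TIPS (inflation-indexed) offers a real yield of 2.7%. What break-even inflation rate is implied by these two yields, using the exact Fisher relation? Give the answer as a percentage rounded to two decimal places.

(1 + π) = (1 + i)/(1 + r) = 1.07250 / 1.02700 = 1.044304
Break-even inflation = 1.044304 − 1 → 4.43%.

4.43%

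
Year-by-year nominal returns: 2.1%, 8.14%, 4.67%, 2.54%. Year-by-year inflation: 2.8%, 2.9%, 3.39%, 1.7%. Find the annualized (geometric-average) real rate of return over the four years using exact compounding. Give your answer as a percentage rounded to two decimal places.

1.60%

Compound the nominal returns: 1.0210 × 1.0814 × 1.0467 × 1.0254 = 1.18502536.
Compound inflation: 1.0280 × 1.0290 × 1.0339 × 1.0170 = 1.11226425.
Deflate: 1.18502536 / 1.11226425 = 1.06541711.
Annualized real rate = 1.06541711^(1/4) − 1 = 1.5968% → 1.60%.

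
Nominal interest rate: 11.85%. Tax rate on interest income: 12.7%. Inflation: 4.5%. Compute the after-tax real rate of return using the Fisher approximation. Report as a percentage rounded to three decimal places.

5.845%

After-tax nominal return = 11.85% × (1 − 0.127) = 10.34505%.
r ≈ 10.34505% − 4.5% → 5.845%.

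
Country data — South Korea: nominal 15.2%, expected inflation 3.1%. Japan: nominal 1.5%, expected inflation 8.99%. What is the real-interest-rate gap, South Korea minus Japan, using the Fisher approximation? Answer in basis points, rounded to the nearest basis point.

1959 basis points

South Korea: 15.2% − 3.1% = 12.100%
Japan: 1.5% − 8.99% = -7.490%
Differential = 19.590% → 1959 basis points.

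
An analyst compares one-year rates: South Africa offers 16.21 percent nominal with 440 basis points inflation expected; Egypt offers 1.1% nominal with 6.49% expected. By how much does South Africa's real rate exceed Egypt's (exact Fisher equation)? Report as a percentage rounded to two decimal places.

South Africa: (1 + 0.1621)/(1 + 0.0440) − 1 = 11.3123%
Egypt: (1 + 0.0110)/(1 + 0.0649) − 1 = -5.0615%
Differential = 11.3123% − (-5.0615%) = 16.3738% → 16.37%.

16.37%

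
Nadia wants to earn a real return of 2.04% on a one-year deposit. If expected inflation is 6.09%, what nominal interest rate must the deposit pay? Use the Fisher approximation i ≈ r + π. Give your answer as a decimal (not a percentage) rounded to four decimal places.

0.0813

i ≈ r + π = 2.04% + 6.09% = 0.0813.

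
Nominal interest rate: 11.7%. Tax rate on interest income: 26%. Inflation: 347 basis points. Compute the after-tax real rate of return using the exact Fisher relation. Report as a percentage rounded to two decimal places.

5.01%

After-tax nominal return = 11.7% × (1 − 0.26) = 8.6580%.
1 + r = 1.08658 / 1.03470 = 1.050140
After-tax real rate = 1.050140 − 1 → 5.01%.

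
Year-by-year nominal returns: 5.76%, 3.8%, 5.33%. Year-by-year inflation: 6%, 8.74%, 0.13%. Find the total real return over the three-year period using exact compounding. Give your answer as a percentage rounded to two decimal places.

Compound the nominal returns: 1.0576 × 1.0380 × 1.0533 = 1.156301.
Compound inflation: 1.0600 × 1.0874 × 1.0013 = 1.154142.
Deflate: 1.156301 / 1.154142 = 1.001870.
Total real return = 1.001870 − 1 → 0.19%.

0.19%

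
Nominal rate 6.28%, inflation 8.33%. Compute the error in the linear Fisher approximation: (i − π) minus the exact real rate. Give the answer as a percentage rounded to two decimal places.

-0.16%

Approximate: r ≈ 6.280% − 8.330% = -2.0500%
Exact: (1 + 0.0628)/(1 + 0.0833) − 1 = -1.8924%
Error = -2.0500% − (-1.8924%) = -0.1576% → -0.16%.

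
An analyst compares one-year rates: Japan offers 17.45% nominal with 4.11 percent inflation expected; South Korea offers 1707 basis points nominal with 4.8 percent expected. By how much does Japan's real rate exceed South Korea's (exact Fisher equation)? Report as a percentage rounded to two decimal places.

Japan: (1 + 0.1745)/(1 + 0.0411) − 1 = 12.8134%
South Korea: (1 + 0.1707)/(1 + 0.0480) − 1 = 11.7080%
Differential = 12.8134% − 11.7080% = 1.1054% → 1.11%.

1.11%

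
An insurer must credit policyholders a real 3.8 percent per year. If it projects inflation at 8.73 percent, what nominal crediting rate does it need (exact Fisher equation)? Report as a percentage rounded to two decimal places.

(1 + i) = (1 + r)(1 + π) = 1.03800 × 1.08730 = 1.1286174
i = 1.1286174 − 1, so the required nominal rate is 12.86%.

12.86%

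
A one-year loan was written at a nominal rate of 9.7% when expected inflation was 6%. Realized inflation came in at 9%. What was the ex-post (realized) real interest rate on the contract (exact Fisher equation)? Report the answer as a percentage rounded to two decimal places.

0.64%

Ex-post: (1 + 0.0970)/(1 + 0.0900) − 1 = 0.6422%
So the realized real rate is 0.64%.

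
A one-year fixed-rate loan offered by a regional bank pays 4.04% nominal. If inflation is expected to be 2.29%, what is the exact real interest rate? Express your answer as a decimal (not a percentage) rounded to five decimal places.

0.01711

By the Fisher relation, 1 + r = (1 + i)/(1 + π).
1 + r = 1.04040 / 1.02290 = 1.017108
r = 1.017108 − 1 = 1.7108%, i.e. 0.01711.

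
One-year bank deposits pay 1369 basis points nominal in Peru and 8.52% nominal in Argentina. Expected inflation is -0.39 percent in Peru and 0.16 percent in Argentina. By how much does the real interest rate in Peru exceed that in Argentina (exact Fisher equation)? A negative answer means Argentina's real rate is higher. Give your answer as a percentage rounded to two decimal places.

5.79%

Peru: (1 + 0.1369)/(1 − 0.0039) − 1 = 14.1351%
Argentina: (1 + 0.0852)/(1 + 0.0016) − 1 = 8.3466%
Differential = 14.1351% − 8.3466% = 5.7885% → 5.79%.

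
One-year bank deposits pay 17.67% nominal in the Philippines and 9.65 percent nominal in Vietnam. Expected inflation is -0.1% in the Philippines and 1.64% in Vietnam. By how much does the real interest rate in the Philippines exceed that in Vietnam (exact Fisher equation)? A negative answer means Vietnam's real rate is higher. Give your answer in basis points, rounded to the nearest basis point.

The Philippines: (1 + 0.1767)/(1 − 0.0010) − 1 = 17.7878%
Vietnam: (1 + 0.0965)/(1 + 0.0164) − 1 = 7.8808%
Differential = 17.7878% − 7.8808% = 9.9070% → 991 basis points.

991 basis points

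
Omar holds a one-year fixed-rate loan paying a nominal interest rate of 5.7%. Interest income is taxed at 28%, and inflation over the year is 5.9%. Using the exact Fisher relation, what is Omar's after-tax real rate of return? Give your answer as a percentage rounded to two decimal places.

After-tax nominal return = 5.7% × (1 − 0.28) = 4.1040%.
1 + r = 1.04104 / 1.05900 = 0.983041
After-tax real rate = 0.983041 − 1 → -1.70%.

-1.70%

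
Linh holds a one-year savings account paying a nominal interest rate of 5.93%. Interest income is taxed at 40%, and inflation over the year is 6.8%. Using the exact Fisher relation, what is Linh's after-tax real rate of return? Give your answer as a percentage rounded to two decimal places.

After-tax nominal return = 5.93% × (1 − 0.4) = 3.5580%.
1 + r = 1.03558 / 1.06800 = 0.969644
After-tax real rate = 0.969644 − 1 → -3.04%.

-3.04%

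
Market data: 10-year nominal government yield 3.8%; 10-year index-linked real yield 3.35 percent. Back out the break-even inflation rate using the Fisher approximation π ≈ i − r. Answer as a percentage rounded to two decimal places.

0.45%

π ≈ i − r = 3.8% − 3.35% → 0.45%.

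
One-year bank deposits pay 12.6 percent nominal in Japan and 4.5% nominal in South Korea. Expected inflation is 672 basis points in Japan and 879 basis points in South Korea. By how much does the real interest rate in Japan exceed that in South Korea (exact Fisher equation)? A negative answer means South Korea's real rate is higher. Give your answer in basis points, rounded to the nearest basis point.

Japan: (1 + 0.1260)/(1 + 0.0672) − 1 = 5.5097%
South Korea: (1 + 0.0450)/(1 + 0.0879) − 1 = -3.9434%
Differential = 5.5097% − (-3.9434%) = 9.4531% → 945 basis points.

945 basis points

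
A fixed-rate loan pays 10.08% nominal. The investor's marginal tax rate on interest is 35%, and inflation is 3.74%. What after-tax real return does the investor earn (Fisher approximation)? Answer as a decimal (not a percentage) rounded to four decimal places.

After-tax nominal return = 10.08% × (1 − 0.35) = 6.5520%.
r ≈ 6.5520% − 3.74% → 0.0281.

0.0281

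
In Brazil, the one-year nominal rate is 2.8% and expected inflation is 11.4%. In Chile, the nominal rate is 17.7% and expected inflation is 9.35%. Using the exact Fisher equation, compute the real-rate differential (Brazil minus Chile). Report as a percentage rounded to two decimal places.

-15.36%

Brazil: (1 + 0.0280)/(1 + 0.1140) − 1 = -7.7199%
Chile: (1 + 0.1770)/(1 + 0.0935) − 1 = 7.6360%
Differential = -7.7199% − 7.6360% = -15.3560% → -15.36%.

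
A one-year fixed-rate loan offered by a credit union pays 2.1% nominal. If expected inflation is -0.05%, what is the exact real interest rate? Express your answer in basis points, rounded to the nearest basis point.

By the Fisher relation, 1 + r = (1 + i)/(1 + π).
1 + r = 1.02100 / 0.99950 = 1.021511
r = 1.021511 − 1 = 2.1511%, i.e. 215 basis points.

215 basis points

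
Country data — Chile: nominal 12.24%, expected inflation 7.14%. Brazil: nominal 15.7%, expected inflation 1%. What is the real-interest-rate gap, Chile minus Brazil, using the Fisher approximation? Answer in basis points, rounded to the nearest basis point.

-960 basis points

Chile: 12.24% − 7.14% = 5.100%
Brazil: 15.7% − 1% = 14.700%
Differential = -9.600% → -960 basis points.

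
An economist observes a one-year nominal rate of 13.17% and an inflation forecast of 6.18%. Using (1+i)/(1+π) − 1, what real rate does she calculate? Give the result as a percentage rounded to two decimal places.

6.58%

1 + r = 1.13170 / 1.06180 = 1.065832
r = 1.065832 − 1 = 6.5832%, i.e. 6.58%.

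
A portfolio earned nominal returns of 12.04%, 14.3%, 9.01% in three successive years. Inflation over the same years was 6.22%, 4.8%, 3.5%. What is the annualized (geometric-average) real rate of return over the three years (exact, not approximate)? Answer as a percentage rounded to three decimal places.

6.609%

Compound the nominal returns: 1.1204 × 1.1430 × 1.0901 = 1.39600081.
Compound inflation: 1.0622 × 1.0480 × 1.0350 = 1.15214710.
Deflate: 1.39600081 / 1.15214710 = 1.21165155.
Annualized real rate = 1.21165155^(1/3) − 1 = 6.6087% → 6.609%.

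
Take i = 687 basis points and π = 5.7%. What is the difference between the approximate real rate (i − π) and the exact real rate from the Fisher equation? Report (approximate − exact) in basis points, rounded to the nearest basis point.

6 basis points

Approximate: r ≈ 6.870% − 5.700% = 1.1700%
Exact: (1 + 0.0687)/(1 + 0.0570) − 1 = 1.1069%
Error = 1.1700% − 1.1069% = 0.0631% → 6 basis points.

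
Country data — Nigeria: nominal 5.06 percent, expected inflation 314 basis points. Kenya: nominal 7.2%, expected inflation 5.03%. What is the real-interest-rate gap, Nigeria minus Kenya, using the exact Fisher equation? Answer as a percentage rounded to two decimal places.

Nigeria: (1 + 0.0506)/(1 + 0.0314) − 1 = 1.8615%
Kenya: (1 + 0.0720)/(1 + 0.0503) − 1 = 2.0661%
Differential = 1.8615% − 2.0661% = -0.2045% → -0.20%.

-0.20%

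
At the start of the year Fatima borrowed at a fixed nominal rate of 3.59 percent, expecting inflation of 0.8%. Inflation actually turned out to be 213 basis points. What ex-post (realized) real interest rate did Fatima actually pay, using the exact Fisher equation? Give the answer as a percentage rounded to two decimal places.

1.43%

Ex-post: (1 + 0.0359)/(1 + 0.0213) − 1 = 1.4296%
So the realized real rate is 1.43%.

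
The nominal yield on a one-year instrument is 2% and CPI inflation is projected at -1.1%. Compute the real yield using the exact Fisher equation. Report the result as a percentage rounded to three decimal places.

By the Fisher equation, 1 + r = (1 + i)/(1 + π).
1 + r = 1.02000 / 0.98900 = 1.0313448
r = 1.0313448 − 1 = 3.13448%, i.e. 3.134%.

3.134%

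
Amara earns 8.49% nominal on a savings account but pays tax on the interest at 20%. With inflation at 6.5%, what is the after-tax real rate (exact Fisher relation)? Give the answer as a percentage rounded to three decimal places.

After-tax nominal return = 8.49% × (1 − 0.2) = 6.7920%.
1 + r = 1.06792 / 1.06500 = 1.002742
After-tax real rate = 1.002742 − 1 → 0.274%.

0.274%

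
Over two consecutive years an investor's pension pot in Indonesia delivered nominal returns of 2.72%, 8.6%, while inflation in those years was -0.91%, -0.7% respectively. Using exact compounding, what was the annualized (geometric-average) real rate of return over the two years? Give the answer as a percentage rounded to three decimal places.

Compound the nominal returns: 1.0272 × 1.0860 = 1.11553920.
Compound inflation: 0.9909 × 0.9930 = 0.98396370.
Deflate: 1.11553920 / 0.98396370 = 1.13371987.
Annualized real rate = 1.13371987^(1/2) − 1 = 6.4763% → 6.476%.

6.476%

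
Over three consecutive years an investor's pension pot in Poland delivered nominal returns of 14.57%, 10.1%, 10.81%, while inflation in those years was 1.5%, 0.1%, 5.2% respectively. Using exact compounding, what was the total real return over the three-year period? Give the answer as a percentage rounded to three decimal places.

Nominal growth factor = 1.1457 × 1.1010 × 1.1081 = 1.397775
Price-level growth factor = 1.0150 × 1.0010 × 1.0520 = 1.068848
Real growth factor = 1.397775 / 1.068848 = 1.307740
Total real return = 1.307740 − 1 → 30.774%.

30.774%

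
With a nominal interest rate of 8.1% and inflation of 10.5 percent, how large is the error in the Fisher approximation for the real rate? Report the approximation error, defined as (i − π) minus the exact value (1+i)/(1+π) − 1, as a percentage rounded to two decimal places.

Approximate: r ≈ 8.100% − 10.500% = -2.4000%
Exact: (1 + 0.0810)/(1 + 0.1050) − 1 = -2.1719%
Error = -2.4000% − (-2.1719%) = -0.2281% → -0.23%.

-0.23%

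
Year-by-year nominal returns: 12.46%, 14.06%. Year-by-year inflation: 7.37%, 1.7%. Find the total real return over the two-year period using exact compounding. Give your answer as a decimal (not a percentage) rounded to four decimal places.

0.1747

Nominal growth factor = 1.1246 × 1.1406 = 1.282719
Price-level growth factor = 1.0737 × 1.0170 = 1.091953
Real growth factor = 1.282719 / 1.091953 = 1.174702
Total real return = 1.174702 − 1 → 0.1747.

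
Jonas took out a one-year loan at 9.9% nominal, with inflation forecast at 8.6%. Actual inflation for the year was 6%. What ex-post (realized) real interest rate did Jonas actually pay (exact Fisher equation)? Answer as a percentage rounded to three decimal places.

3.679%

Ex-post: (1 + 0.0990)/(1 + 0.0600) − 1 = 3.6792%
So the realized real rate is 3.679%.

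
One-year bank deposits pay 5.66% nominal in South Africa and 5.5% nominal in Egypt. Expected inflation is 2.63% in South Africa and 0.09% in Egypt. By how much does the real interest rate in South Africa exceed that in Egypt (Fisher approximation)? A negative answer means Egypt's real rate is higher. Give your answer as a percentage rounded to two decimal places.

-2.38%

South Africa: 5.66% − 2.63% = 3.030%
Egypt: 5.5% − 0.09% = 5.410%
Differential = -2.380% → -2.38%.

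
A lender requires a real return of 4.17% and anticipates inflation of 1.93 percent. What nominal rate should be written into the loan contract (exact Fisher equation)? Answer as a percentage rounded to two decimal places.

6.18%

(1 + i) = (1 + r)(1 + π) = 1.04170 × 1.01930 = 1.06180481
i = 1.06180481 − 1, so the required nominal rate is 6.18%.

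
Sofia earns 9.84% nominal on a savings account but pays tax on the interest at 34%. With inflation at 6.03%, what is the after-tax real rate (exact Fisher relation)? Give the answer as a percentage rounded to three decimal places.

0.438%

After-tax nominal return = 9.84% × (1 − 0.34) = 6.4944%.
1 + r = 1.064944 / 1.06030 = 1.004380
After-tax real rate = 1.004380 − 1 → 0.438%.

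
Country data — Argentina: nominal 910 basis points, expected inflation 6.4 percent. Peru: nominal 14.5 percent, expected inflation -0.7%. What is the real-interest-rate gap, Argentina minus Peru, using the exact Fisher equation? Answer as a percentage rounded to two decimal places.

-12.77%

Argentina: (1 + 0.0910)/(1 + 0.0640) − 1 = 2.5376%
Peru: (1 + 0.1450)/(1 − 0.0070) − 1 = 15.3072%
Differential = 2.5376% − 15.3072% = -12.7696% → -12.77%.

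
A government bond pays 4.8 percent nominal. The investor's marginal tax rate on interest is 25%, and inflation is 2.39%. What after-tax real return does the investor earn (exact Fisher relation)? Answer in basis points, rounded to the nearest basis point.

After-tax nominal return = 4.8% × (1 − 0.25) = 3.6000%.
1 + r = 1.03600 / 1.02390 = 1.011818
After-tax real rate = 1.011818 − 1 → 118 basis points.

118 basis points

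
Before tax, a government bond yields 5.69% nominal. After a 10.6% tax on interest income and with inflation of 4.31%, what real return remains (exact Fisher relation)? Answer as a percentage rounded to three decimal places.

0.745%

After-tax nominal return = 5.69% × (1 − 0.106) = 5.08686%.
1 + r = 1.0508686 / 1.04310 = 1.007448
After-tax real rate = 1.007448 − 1 → 0.745%.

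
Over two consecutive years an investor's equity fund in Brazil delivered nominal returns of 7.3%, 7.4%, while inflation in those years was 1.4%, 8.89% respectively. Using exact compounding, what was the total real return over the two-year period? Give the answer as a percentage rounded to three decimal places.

4.371%

Compound the nominal returns: 1.0730 × 1.0740 = 1.152402.
Compound inflation: 1.0140 × 1.0889 = 1.104145.
Deflate: 1.152402 / 1.104145 = 1.043706.
Total real return = 1.043706 − 1 → 4.371%.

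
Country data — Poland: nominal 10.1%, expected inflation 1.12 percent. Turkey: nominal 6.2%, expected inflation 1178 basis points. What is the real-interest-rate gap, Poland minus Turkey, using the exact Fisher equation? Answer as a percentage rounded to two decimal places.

Poland: (1 + 0.1010)/(1 + 0.0112) − 1 = 8.8805%
Turkey: (1 + 0.0620)/(1 + 0.1178) − 1 = -4.9919%
Differential = 8.8805% − (-4.9919%) = 13.8725% → 13.87%.

13.87%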